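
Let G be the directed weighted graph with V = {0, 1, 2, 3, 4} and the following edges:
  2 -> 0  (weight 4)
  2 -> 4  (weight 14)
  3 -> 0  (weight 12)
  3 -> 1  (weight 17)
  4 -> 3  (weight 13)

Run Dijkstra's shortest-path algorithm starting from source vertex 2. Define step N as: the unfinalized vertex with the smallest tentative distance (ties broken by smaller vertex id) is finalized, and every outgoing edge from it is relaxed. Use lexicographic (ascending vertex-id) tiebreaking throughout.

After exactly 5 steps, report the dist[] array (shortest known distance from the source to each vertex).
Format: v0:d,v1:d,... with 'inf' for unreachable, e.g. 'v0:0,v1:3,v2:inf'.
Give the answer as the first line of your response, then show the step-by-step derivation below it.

v0:4,v1:44,v2:0,v3:27,v4:14

step 1: dist = v0:4,v1:inf,v2:0,v3:inf,v4:14
step 2: dist = v0:4,v1:inf,v2:0,v3:inf,v4:14
step 3: dist = v0:4,v1:inf,v2:0,v3:27,v4:14
step 4: dist = v0:4,v1:44,v2:0,v3:27,v4:14
step 5: dist = v0:4,v1:44,v2:0,v3:27,v4:14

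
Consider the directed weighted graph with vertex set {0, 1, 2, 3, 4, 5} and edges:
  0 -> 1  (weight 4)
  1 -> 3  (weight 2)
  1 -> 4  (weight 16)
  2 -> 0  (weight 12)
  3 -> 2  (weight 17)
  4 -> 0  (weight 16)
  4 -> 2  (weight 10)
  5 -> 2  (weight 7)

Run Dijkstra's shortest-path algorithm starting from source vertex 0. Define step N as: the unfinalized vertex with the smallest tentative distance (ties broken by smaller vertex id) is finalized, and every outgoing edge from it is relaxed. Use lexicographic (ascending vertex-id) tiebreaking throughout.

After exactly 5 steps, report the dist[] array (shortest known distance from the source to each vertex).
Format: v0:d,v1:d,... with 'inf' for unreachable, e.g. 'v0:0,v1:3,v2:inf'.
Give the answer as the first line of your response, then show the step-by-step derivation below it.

v0:0,v1:4,v2:23,v3:6,v4:20,v5:inf

step 1: dist = v0:0,v1:4,v2:inf,v3:inf,v4:inf,v5:inf
step 2: dist = v0:0,v1:4,v2:inf,v3:6,v4:20,v5:inf
step 3: dist = v0:0,v1:4,v2:23,v3:6,v4:20,v5:inf
step 4: dist = v0:0,v1:4,v2:23,v3:6,v4:20,v5:inf
step 5: dist = v0:0,v1:4,v2:23,v3:6,v4:20,v5:inf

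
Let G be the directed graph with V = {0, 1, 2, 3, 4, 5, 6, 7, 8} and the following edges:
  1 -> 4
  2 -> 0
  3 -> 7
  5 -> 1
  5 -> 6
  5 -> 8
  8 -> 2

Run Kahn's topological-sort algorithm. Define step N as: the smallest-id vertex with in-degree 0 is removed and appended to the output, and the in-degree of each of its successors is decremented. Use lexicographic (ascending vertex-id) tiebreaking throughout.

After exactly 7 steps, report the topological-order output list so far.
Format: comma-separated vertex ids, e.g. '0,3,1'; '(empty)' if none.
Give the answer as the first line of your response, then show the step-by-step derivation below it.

3,5,1,4,6,7,8

step 1: output 3; order=[3]; indeg=(1,1,1,0,1,0,1,0,1)
step 2: output 5; order=[3,5]; indeg=(1,0,1,0,1,0,0,0,0)
step 3: output 1; order=[3,5,1]; indeg=(1,0,1,0,0,0,0,0,0)
step 4: output 4; order=[3,5,1,4]; indeg=(1,0,1,0,0,0,0,0,0)
step 5: output 6; order=[3,5,1,4,6]; indeg=(1,0,1,0,0,0,0,0,0)
step 6: output 7; order=[3,5,1,4,6,7]; indeg=(1,0,1,0,0,0,0,0,0)
step 7: output 8; order=[3,5,1,4,6,7,8]; indeg=(1,0,0,0,0,0,0,0,0)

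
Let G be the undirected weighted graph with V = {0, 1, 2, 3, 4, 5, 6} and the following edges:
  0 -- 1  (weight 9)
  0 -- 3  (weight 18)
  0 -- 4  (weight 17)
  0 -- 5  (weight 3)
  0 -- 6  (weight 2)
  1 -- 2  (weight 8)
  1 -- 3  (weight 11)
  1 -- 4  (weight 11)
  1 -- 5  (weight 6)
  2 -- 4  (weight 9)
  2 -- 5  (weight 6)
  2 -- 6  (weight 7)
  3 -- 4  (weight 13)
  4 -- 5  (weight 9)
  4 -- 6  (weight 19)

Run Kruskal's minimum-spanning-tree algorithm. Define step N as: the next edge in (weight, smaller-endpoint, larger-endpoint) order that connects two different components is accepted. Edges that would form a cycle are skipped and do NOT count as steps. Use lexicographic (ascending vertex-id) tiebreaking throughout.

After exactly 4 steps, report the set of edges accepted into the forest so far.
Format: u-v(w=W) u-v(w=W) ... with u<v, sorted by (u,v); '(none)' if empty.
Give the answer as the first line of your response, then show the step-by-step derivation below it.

0-5(w=3) 0-6(w=2) 1-5(w=6) 2-5(w=6)

step 1: add edge 0-6 (w=2); MST = {0-6(w=2)}
step 2: add edge 0-5 (w=3); MST = {0-5(w=3) 0-6(w=2)}
step 3: add edge 1-5 (w=6); MST = {0-5(w=3) 0-6(w=2) 1-5(w=6)}
step 4: add edge 2-5 (w=6); MST = {0-5(w=3) 0-6(w=2) 1-5(w=6) 2-5(w=6)}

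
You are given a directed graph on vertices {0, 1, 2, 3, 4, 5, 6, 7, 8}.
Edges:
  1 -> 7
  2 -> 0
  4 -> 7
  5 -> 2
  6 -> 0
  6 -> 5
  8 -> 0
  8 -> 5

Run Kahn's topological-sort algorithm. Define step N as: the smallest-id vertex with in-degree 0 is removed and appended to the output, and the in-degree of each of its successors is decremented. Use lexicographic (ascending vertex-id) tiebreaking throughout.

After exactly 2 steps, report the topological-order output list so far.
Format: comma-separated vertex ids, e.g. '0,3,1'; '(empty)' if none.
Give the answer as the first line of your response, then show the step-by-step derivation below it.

1,3

step 1: output 1; order=[1]; indeg=(3,0,1,0,0,2,0,1,0)
step 2: output 3; order=[1,3]; indeg=(3,0,1,0,0,2,0,1,0)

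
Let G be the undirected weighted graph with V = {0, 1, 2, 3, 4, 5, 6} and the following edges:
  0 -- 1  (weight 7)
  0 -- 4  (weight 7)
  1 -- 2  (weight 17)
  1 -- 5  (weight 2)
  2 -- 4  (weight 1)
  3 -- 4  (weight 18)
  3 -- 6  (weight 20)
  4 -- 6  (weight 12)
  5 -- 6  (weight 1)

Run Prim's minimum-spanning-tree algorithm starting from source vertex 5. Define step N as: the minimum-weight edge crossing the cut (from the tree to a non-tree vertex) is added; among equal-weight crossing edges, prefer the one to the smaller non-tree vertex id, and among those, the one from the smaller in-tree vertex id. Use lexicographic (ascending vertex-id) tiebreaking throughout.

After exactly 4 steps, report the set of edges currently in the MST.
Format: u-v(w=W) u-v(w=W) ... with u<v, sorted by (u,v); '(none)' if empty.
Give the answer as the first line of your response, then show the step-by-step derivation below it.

0-1(w=7) 0-4(w=7) 1-5(w=2) 5-6(w=1)

step 1: add edge 5-6 (w=1); MST = {5-6(w=1)}
step 2: add edge 1-5 (w=2); MST = {1-5(w=2) 5-6(w=1)}
step 3: add edge 0-1 (w=7); MST = {0-1(w=7) 1-5(w=2) 5-6(w=1)}
step 4: add edge 0-4 (w=7); MST = {0-1(w=7) 0-4(w=7) 1-5(w=2) 5-6(w=1)}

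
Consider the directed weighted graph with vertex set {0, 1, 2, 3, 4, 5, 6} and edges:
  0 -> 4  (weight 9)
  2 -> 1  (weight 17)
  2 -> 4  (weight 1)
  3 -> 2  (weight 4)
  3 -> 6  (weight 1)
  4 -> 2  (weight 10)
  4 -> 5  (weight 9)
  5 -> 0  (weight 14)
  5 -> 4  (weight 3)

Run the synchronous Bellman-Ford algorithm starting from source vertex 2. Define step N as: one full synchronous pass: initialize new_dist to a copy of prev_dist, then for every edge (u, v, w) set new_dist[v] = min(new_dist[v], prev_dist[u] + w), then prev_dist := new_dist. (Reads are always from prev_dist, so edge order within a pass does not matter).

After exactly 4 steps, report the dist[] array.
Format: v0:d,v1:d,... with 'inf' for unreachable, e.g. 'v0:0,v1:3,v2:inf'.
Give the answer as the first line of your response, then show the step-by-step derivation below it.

v0:24,v1:17,v2:0,v3:inf,v4:1,v5:10,v6:inf

step 1: dist = v0:inf,v1:17,v2:0,v3:inf,v4:1,v5:inf,v6:inf
step 2: dist = v0:inf,v1:17,v2:0,v3:inf,v4:1,v5:10,v6:inf
step 3: dist = v0:24,v1:17,v2:0,v3:inf,v4:1,v5:10,v6:inf
step 4: dist = v0:24,v1:17,v2:0,v3:inf,v4:1,v5:10,v6:inf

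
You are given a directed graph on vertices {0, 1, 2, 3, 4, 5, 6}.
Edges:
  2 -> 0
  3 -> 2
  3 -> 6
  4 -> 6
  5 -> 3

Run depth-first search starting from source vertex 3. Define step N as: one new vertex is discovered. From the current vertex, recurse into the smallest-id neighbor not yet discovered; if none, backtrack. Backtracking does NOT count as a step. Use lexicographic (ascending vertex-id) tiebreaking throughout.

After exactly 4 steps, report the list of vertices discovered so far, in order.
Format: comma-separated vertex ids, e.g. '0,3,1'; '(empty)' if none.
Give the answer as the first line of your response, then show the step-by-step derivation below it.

3,2,0,6

step 1: discover 3; path=3; order=3
step 2: discover 2; path=3>2; order=3,2
step 3: discover 0; path=3>2>0; order=3,2,0
step 4: discover 6; path=3>6; order=3,2,0,6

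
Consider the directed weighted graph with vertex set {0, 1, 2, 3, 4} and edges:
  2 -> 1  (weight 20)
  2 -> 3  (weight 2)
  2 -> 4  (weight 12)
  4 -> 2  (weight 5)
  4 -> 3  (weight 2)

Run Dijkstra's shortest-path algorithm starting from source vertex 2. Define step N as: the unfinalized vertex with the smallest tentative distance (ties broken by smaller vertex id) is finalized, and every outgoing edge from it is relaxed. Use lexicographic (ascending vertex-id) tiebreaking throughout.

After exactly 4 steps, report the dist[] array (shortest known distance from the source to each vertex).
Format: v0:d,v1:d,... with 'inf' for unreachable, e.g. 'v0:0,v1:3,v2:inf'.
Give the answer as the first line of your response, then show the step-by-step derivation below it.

v0:inf,v1:20,v2:0,v3:2,v4:12

step 1: dist = v0:inf,v1:20,v2:0,v3:2,v4:12
step 2: dist = v0:inf,v1:20,v2:0,v3:2,v4:12
step 3: dist = v0:inf,v1:20,v2:0,v3:2,v4:12
step 4: dist = v0:inf,v1:20,v2:0,v3:2,v4:12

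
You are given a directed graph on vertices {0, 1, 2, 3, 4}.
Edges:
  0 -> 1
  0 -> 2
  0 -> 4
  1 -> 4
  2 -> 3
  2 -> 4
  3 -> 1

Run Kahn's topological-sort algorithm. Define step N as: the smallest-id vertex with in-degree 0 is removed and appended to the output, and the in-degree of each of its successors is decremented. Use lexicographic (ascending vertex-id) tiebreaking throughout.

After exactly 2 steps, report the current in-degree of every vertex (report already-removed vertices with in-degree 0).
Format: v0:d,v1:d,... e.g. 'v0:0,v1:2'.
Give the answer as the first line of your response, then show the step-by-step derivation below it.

v0:0,v1:1,v2:0,v3:0,v4:1

step 1: output 0; order=[0]; indeg=(0,1,0,1,2)
step 2: output 2; order=[0,2]; indeg=(0,1,0,0,1)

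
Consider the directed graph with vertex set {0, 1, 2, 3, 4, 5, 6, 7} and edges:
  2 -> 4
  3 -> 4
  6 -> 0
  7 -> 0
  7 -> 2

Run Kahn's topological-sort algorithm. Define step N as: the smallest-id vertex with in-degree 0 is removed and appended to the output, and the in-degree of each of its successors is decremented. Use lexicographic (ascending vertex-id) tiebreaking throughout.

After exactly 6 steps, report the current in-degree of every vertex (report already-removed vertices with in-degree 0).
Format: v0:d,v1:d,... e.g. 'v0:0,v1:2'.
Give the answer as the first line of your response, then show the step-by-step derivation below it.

v0:0,v1:0,v2:0,v3:0,v4:1,v5:0,v6:0,v7:0

step 1: output 1; order=[1]; indeg=(2,0,1,0,2,0,0,0)
step 2: output 3; order=[1,3]; indeg=(2,0,1,0,1,0,0,0)
step 3: output 5; order=[1,3,5]; indeg=(2,0,1,0,1,0,0,0)
step 4: output 6; order=[1,3,5,6]; indeg=(1,0,1,0,1,0,0,0)
step 5: output 7; order=[1,3,5,6,7]; indeg=(0,0,0,0,1,0,0,0)
step 6: output 0; order=[1,3,5,6,7,0]; indeg=(0,0,0,0,1,0,0,0)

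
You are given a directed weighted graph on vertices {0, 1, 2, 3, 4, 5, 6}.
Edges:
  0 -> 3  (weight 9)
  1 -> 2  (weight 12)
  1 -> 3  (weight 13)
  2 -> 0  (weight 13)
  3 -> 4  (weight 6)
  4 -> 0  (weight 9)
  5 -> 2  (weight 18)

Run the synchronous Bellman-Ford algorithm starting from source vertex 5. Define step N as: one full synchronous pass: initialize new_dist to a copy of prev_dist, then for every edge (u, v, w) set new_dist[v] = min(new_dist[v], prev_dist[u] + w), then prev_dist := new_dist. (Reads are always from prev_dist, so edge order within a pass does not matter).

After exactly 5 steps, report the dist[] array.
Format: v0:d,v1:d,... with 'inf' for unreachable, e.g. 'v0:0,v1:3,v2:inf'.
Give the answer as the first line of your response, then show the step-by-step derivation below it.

v0:31,v1:inf,v2:18,v3:40,v4:46,v5:0,v6:inf

step 1: dist = v0:inf,v1:inf,v2:18,v3:inf,v4:inf,v5:0,v6:inf
step 2: dist = v0:31,v1:inf,v2:18,v3:inf,v4:inf,v5:0,v6:inf
step 3: dist = v0:31,v1:inf,v2:18,v3:40,v4:inf,v5:0,v6:inf
step 4: dist = v0:31,v1:inf,v2:18,v3:40,v4:46,v5:0,v6:inf
step 5: dist = v0:31,v1:inf,v2:18,v3:40,v4:46,v5:0,v6:inf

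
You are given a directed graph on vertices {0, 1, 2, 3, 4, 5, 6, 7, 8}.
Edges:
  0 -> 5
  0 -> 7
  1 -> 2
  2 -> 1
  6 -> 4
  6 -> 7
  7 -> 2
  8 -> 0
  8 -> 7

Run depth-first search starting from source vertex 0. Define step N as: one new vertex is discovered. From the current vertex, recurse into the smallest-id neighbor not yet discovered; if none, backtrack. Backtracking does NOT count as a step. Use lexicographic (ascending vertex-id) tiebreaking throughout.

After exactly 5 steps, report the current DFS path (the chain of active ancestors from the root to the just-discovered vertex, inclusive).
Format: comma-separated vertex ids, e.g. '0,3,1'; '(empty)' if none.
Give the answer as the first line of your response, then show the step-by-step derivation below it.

0,7,2,1

step 1: discover 0; path=0; order=0
step 2: discover 5; path=0>5; order=0,5
step 3: discover 7; path=0>7; order=0,5,7
step 4: discover 2; path=0>7>2; order=0,5,7,2
step 5: discover 1; path=0>7>2>1; order=0,5,7,2,1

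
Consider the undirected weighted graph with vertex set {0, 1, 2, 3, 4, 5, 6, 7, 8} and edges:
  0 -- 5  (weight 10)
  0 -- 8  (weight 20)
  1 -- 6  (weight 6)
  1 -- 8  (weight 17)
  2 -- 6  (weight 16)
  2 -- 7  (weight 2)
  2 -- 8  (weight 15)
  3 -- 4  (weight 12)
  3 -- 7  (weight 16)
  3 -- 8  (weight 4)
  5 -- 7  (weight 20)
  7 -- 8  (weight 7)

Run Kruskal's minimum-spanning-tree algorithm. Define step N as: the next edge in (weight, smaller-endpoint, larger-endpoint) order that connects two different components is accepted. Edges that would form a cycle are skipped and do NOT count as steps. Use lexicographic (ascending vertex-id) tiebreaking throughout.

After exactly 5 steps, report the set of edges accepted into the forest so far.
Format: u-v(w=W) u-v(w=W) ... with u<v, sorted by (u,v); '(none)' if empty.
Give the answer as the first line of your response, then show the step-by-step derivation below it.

0-5(w=10) 1-6(w=6) 2-7(w=2) 3-8(w=4) 7-8(w=7)

step 1: add edge 2-7 (w=2); MST = {2-7(w=2)}
step 2: add edge 3-8 (w=4); MST = {2-7(w=2) 3-8(w=4)}
step 3: add edge 1-6 (w=6); MST = {1-6(w=6) 2-7(w=2) 3-8(w=4)}
step 4: add edge 7-8 (w=7); MST = {1-6(w=6) 2-7(w=2) 3-8(w=4) 7-8(w=7)}
step 5: add edge 0-5 (w=10); MST = {0-5(w=10) 1-6(w=6) 2-7(w=2) 3-8(w=4) 7-8(w=7)}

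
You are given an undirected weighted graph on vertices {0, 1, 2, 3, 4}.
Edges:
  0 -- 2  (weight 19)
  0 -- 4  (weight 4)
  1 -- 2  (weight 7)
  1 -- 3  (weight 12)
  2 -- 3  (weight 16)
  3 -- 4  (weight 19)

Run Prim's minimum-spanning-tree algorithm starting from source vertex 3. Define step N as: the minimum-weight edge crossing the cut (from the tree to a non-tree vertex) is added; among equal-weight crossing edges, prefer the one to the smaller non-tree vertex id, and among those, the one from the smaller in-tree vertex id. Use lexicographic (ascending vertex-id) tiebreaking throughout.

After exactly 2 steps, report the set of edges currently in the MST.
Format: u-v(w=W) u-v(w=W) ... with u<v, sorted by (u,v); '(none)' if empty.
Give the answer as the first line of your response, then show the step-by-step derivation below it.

1-2(w=7) 1-3(w=12)

step 1: add edge 1-3 (w=12); MST = {1-3(w=12)}
step 2: add edge 1-2 (w=7); MST = {1-2(w=7) 1-3(w=12)}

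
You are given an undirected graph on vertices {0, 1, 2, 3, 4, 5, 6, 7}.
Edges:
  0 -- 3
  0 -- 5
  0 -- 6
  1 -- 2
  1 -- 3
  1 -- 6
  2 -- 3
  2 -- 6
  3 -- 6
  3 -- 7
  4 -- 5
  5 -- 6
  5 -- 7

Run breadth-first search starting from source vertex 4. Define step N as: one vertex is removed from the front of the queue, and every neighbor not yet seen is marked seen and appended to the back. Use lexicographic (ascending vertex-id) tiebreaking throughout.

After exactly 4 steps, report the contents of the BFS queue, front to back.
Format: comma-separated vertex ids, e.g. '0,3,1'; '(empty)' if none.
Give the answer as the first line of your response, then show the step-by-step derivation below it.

7,3,1,2

step 1: dequeue 4; queue=[5]; order=4
step 2: dequeue 5; queue=[0,6,7]; order=4,5
step 3: dequeue 0; queue=[6,7,3]; order=4,5,0
step 4: dequeue 6; queue=[7,3,1,2]; order=4,5,0,6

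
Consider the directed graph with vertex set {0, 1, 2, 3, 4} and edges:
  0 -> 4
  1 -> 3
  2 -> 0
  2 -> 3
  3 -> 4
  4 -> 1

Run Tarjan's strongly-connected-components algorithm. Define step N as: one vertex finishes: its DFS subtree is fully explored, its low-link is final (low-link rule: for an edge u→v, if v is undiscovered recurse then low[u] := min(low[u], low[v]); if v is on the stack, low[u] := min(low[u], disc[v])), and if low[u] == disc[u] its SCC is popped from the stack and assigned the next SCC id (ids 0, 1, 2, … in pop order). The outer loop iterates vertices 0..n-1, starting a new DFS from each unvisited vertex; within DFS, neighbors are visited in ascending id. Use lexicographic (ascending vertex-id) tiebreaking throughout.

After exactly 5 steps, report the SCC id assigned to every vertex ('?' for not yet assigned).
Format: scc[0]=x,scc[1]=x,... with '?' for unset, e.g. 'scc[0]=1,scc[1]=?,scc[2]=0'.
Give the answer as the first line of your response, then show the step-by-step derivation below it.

scc[0]=1,scc[1]=0,scc[2]=2,scc[3]=0,scc[4]=0

step 1: low=(low[0]=0,low[1]=2,low[2]=?,low[3]=1,low[4]=1); scc=(scc[0]=?,scc[1]=?,scc[2]=?,scc[3]=?,scc[4]=?)
step 2: low=(low[0]=0,low[1]=1,low[2]=?,low[3]=1,low[4]=1); scc=(scc[0]=?,scc[1]=?,scc[2]=?,scc[3]=?,scc[4]=?)
step 3: low=(low[0]=0,low[1]=1,low[2]=?,low[3]=1,low[4]=1); scc=(scc[0]=?,scc[1]=0,scc[2]=?,scc[3]=0,scc[4]=0)
step 4: low=(low[0]=0,low[1]=1,low[2]=?,low[3]=1,low[4]=1); scc=(scc[0]=1,scc[1]=0,scc[2]=?,scc[3]=0,scc[4]=0)
step 5: low=(low[0]=0,low[1]=1,low[2]=4,low[3]=1,low[4]=1); scc=(scc[0]=1,scc[1]=0,scc[2]=2,scc[3]=0,scc[4]=0)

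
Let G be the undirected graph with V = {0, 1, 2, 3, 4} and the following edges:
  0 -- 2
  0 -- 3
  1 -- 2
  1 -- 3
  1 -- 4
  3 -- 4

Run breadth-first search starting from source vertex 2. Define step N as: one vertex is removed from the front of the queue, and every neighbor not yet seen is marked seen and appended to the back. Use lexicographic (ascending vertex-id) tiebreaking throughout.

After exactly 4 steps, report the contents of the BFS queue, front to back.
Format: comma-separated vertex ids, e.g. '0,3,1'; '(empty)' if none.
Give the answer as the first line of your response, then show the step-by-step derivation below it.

4

step 1: dequeue 2; queue=[0,1]; order=2
step 2: dequeue 0; queue=[1,3]; order=2,0
step 3: dequeue 1; queue=[3,4]; order=2,0,1
step 4: dequeue 3; queue=[4]; order=2,0,1,3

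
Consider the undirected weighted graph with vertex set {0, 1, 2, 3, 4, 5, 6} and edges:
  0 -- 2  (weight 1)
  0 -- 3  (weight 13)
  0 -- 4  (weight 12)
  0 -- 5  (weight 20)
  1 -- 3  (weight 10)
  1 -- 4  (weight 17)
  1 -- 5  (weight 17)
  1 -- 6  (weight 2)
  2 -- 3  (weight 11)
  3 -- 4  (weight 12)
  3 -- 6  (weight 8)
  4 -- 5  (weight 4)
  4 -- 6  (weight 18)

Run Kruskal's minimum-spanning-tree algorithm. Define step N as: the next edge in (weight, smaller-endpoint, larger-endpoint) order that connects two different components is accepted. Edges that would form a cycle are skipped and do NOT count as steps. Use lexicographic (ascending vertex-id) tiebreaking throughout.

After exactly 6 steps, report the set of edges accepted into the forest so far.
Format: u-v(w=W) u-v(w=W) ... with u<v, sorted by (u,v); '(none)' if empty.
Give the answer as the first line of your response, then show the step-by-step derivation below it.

0-2(w=1) 0-4(w=12) 1-6(w=2) 2-3(w=11) 3-6(w=8) 4-5(w=4)

step 1: add edge 0-2 (w=1); MST = {0-2(w=1)}
step 2: add edge 1-6 (w=2); MST = {0-2(w=1) 1-6(w=2)}
step 3: add edge 4-5 (w=4); MST = {0-2(w=1) 1-6(w=2) 4-5(w=4)}
step 4: add edge 3-6 (w=8); MST = {0-2(w=1) 1-6(w=2) 3-6(w=8) 4-5(w=4)}
step 5: add edge 2-3 (w=11); MST = {0-2(w=1) 1-6(w=2) 2-3(w=11) 3-6(w=8) 4-5(w=4)}
step 6: add edge 0-4 (w=12); MST = {0-2(w=1) 0-4(w=12) 1-6(w=2) 2-3(w=11) 3-6(w=8) 4-5(w=4)}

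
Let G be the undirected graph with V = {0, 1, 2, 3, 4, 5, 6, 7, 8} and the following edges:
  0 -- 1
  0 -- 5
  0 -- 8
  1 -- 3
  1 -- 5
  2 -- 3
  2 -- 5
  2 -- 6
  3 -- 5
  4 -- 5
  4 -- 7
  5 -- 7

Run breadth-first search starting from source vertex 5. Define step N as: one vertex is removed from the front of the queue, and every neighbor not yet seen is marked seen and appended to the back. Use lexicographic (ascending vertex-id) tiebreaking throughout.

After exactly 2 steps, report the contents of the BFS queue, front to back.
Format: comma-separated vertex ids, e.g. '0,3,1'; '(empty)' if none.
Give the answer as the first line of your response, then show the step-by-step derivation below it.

1,2,3,4,7,8

step 1: dequeue 5; queue=[0,1,2,3,4,7]; order=5
step 2: dequeue 0; queue=[1,2,3,4,7,8]; order=5,0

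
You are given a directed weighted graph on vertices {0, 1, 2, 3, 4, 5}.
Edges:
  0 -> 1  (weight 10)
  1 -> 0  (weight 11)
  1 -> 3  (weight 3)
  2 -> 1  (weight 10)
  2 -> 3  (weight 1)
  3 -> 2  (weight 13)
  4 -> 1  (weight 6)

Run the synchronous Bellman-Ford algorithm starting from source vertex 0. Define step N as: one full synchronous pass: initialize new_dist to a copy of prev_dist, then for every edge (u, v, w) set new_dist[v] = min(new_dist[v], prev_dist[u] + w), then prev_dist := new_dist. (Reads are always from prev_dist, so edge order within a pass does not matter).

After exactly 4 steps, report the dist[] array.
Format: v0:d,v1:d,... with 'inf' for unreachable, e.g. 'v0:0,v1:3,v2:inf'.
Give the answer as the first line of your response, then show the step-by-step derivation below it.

v0:0,v1:10,v2:26,v3:13,v4:inf,v5:inf

step 1: dist = v0:0,v1:10,v2:inf,v3:inf,v4:inf,v5:inf
step 2: dist = v0:0,v1:10,v2:inf,v3:13,v4:inf,v5:inf
step 3: dist = v0:0,v1:10,v2:26,v3:13,v4:inf,v5:inf
step 4: dist = v0:0,v1:10,v2:26,v3:13,v4:inf,v5:inf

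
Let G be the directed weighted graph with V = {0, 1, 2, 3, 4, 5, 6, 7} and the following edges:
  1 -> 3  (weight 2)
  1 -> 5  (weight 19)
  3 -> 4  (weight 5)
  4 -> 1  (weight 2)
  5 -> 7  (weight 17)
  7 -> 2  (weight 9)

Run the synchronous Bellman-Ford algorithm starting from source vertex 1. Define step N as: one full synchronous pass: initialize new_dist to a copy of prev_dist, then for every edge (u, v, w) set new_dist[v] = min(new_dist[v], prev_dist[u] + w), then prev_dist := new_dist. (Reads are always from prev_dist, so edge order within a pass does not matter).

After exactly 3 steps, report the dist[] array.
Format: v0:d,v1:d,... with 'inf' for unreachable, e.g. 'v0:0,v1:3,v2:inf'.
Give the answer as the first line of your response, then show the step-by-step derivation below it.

v0:inf,v1:0,v2:45,v3:2,v4:7,v5:19,v6:inf,v7:36

step 1: dist = v0:inf,v1:0,v2:inf,v3:2,v4:inf,v5:19,v6:inf,v7:inf
step 2: dist = v0:inf,v1:0,v2:inf,v3:2,v4:7,v5:19,v6:inf,v7:36
step 3: dist = v0:inf,v1:0,v2:45,v3:2,v4:7,v5:19,v6:inf,v7:36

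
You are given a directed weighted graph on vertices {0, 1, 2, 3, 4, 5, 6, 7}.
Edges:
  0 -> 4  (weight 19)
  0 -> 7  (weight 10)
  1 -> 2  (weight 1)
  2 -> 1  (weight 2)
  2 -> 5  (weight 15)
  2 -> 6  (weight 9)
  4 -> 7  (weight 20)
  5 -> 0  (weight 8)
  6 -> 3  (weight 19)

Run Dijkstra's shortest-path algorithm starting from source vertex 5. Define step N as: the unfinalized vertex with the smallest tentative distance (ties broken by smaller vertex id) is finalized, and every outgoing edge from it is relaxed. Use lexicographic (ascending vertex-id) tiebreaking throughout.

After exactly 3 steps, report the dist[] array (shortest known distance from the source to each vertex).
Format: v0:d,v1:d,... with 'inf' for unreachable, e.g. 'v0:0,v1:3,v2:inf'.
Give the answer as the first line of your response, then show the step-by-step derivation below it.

v0:8,v1:inf,v2:inf,v3:inf,v4:27,v5:0,v6:inf,v7:18

step 1: dist = v0:8,v1:inf,v2:inf,v3:inf,v4:inf,v5:0,v6:inf,v7:inf
step 2: dist = v0:8,v1:inf,v2:inf,v3:inf,v4:27,v5:0,v6:inf,v7:18
step 3: dist = v0:8,v1:inf,v2:inf,v3:inf,v4:27,v5:0,v6:inf,v7:18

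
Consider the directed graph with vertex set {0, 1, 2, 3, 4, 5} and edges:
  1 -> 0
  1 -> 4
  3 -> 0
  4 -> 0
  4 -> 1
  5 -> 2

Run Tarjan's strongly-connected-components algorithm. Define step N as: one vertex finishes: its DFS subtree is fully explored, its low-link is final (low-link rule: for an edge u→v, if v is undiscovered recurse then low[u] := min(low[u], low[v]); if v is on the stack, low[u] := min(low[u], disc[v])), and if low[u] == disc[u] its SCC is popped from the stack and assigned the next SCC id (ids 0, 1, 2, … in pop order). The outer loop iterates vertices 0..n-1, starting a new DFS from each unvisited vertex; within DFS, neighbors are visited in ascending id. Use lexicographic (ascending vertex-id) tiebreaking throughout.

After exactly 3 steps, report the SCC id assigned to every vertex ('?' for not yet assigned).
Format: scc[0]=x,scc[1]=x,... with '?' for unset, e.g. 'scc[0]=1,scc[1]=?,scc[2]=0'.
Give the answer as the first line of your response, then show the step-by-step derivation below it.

scc[0]=0,scc[1]=1,scc[2]=?,scc[3]=?,scc[4]=1,scc[5]=?

step 1: low=(low[0]=0,low[1]=?,low[2]=?,low[3]=?,low[4]=?,low[5]=?); scc=(scc[0]=0,scc[1]=?,scc[2]=?,scc[3]=?,scc[4]=?,scc[5]=?)
step 2: low=(low[0]=0,low[1]=1,low[2]=?,low[3]=?,low[4]=1,low[5]=?); scc=(scc[0]=0,scc[1]=?,scc[2]=?,scc[3]=?,scc[4]=?,scc[5]=?)
step 3: low=(low[0]=0,low[1]=1,low[2]=?,low[3]=?,low[4]=1,low[5]=?); scc=(scc[0]=0,scc[1]=1,scc[2]=?,scc[3]=?,scc[4]=1,scc[5]=?)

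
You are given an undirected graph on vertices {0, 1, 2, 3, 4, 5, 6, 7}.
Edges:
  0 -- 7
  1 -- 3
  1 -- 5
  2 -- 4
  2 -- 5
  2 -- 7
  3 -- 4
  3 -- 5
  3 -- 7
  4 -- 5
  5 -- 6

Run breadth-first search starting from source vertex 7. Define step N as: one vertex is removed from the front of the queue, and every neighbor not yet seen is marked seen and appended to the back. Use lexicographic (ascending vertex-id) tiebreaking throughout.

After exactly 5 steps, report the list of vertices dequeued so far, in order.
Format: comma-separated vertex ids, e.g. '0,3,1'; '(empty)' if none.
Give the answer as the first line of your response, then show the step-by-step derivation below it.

7,0,2,3,4

step 1: dequeue 7; queue=[0,2,3]; order=7
step 2: dequeue 0; queue=[2,3]; order=7,0
step 3: dequeue 2; queue=[3,4,5]; order=7,0,2
step 4: dequeue 3; queue=[4,5,1]; order=7,0,2,3
step 5: dequeue 4; queue=[5,1]; order=7,0,2,3,4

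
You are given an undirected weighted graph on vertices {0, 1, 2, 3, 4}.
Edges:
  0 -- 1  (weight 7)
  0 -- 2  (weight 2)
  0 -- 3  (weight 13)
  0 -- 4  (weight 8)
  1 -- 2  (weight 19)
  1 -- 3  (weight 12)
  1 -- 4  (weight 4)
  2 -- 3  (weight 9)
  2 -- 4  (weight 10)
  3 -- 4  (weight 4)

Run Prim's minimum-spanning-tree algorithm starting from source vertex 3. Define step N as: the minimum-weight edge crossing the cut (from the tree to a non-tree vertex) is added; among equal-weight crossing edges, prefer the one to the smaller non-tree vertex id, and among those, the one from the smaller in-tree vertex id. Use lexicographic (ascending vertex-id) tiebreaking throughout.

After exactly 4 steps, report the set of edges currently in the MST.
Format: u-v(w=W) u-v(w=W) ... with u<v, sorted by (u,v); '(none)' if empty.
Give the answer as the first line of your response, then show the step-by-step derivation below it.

0-1(w=7) 0-2(w=2) 1-4(w=4) 3-4(w=4)

step 1: add edge 3-4 (w=4); MST = {3-4(w=4)}
step 2: add edge 1-4 (w=4); MST = {1-4(w=4) 3-4(w=4)}
step 3: add edge 0-1 (w=7); MST = {0-1(w=7) 1-4(w=4) 3-4(w=4)}
step 4: add edge 0-2 (w=2); MST = {0-1(w=7) 0-2(w=2) 1-4(w=4) 3-4(w=4)}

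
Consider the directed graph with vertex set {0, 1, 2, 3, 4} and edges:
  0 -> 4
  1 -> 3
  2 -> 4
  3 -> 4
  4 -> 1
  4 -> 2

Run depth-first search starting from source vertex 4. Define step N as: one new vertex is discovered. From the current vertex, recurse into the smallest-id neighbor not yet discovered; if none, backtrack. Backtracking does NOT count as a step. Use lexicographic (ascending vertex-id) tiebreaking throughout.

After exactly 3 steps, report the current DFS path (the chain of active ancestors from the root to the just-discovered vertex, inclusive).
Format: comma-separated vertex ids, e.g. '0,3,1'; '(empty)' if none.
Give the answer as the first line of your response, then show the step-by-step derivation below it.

4,1,3

step 1: discover 4; path=4; order=4
step 2: discover 1; path=4>1; order=4,1
step 3: discover 3; path=4>1>3; order=4,1,3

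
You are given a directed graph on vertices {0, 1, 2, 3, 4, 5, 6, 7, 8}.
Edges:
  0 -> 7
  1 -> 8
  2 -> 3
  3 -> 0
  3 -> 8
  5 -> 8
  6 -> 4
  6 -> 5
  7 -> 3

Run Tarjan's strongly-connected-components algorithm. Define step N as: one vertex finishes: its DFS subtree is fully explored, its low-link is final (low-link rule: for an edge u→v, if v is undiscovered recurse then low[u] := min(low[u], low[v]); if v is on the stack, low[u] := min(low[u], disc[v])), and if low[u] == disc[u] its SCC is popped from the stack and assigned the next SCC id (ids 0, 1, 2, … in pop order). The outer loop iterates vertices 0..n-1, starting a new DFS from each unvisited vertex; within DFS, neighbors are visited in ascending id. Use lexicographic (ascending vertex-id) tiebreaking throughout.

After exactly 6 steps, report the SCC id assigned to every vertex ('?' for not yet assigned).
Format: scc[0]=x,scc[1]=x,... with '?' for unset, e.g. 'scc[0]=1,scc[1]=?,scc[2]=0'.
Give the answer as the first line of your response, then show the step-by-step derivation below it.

scc[0]=1,scc[1]=2,scc[2]=3,scc[3]=1,scc[4]=?,scc[5]=?,scc[6]=?,scc[7]=1,scc[8]=0

step 1: low=(low[0]=0,low[1]=?,low[2]=?,low[3]=0,low[4]=?,low[5]=?,low[6]=?,low[7]=1,low[8]=3); scc=(scc[0]=?,scc[1]=?,scc[2]=?,scc[3]=?,scc[4]=?,scc[5]=?,scc[6]=?,scc[7]=?,scc[8]=0)
step 2: low=(low[0]=0,low[1]=?,low[2]=?,low[3]=0,low[4]=?,low[5]=?,low[6]=?,low[7]=1,low[8]=3); scc=(scc[0]=?,scc[1]=?,scc[2]=?,scc[3]=?,scc[4]=?,scc[5]=?,scc[6]=?,scc[7]=?,scc[8]=0)
step 3: low=(low[0]=0,low[1]=?,low[2]=?,low[3]=0,low[4]=?,low[5]=?,low[6]=?,low[7]=0,low[8]=3); scc=(scc[0]=?,scc[1]=?,scc[2]=?,scc[3]=?,scc[4]=?,scc[5]=?,scc[6]=?,scc[7]=?,scc[8]=0)
step 4: low=(low[0]=0,low[1]=?,low[2]=?,low[3]=0,low[4]=?,low[5]=?,low[6]=?,low[7]=0,low[8]=3); scc=(scc[0]=1,scc[1]=?,scc[2]=?,scc[3]=1,scc[4]=?,scc[5]=?,scc[6]=?,scc[7]=1,scc[8]=0)
step 5: low=(low[0]=0,low[1]=4,low[2]=?,low[3]=0,low[4]=?,low[5]=?,low[6]=?,low[7]=0,low[8]=3); scc=(scc[0]=1,scc[1]=2,scc[2]=?,scc[3]=1,scc[4]=?,scc[5]=?,scc[6]=?,scc[7]=1,scc[8]=0)
step 6: low=(low[0]=0,low[1]=4,low[2]=5,low[3]=0,low[4]=?,low[5]=?,low[6]=?,low[7]=0,low[8]=3); scc=(scc[0]=1,scc[1]=2,scc[2]=3,scc[3]=1,scc[4]=?,scc[5]=?,scc[6]=?,scc[7]=1,scc[8]=0)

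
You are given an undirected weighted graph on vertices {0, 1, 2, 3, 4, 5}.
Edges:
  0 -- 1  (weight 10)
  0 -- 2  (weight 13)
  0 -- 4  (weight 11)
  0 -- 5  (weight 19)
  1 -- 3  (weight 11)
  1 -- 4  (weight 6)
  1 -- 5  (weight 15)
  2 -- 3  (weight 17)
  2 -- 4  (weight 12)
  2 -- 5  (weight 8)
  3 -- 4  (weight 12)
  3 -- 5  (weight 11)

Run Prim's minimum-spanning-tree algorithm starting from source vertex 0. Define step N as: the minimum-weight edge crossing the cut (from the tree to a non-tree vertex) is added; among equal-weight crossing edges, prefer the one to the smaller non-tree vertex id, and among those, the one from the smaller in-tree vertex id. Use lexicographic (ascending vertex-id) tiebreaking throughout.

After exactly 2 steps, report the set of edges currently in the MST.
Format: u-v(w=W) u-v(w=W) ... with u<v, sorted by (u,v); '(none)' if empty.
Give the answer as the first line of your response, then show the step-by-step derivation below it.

0-1(w=10) 1-4(w=6)

step 1: add edge 0-1 (w=10); MST = {0-1(w=10)}
step 2: add edge 1-4 (w=6); MST = {0-1(w=10) 1-4(w=6)}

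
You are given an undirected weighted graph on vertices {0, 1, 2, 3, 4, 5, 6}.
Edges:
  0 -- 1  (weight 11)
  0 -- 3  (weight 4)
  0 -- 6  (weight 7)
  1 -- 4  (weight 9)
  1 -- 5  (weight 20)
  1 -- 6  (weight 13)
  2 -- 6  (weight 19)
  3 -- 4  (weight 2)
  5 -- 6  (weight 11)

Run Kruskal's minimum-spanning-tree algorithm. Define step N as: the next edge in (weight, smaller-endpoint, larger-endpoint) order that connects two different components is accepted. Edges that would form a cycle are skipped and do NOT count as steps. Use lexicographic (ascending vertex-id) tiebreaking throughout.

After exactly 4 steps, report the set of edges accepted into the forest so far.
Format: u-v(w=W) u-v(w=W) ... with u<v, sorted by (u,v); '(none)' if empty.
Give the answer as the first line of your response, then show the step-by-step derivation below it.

0-3(w=4) 0-6(w=7) 1-4(w=9) 3-4(w=2)

step 1: add edge 3-4 (w=2); MST = {3-4(w=2)}
step 2: add edge 0-3 (w=4); MST = {0-3(w=4) 3-4(w=2)}
step 3: add edge 0-6 (w=7); MST = {0-3(w=4) 0-6(w=7) 3-4(w=2)}
step 4: add edge 1-4 (w=9); MST = {0-3(w=4) 0-6(w=7) 1-4(w=9) 3-4(w=2)}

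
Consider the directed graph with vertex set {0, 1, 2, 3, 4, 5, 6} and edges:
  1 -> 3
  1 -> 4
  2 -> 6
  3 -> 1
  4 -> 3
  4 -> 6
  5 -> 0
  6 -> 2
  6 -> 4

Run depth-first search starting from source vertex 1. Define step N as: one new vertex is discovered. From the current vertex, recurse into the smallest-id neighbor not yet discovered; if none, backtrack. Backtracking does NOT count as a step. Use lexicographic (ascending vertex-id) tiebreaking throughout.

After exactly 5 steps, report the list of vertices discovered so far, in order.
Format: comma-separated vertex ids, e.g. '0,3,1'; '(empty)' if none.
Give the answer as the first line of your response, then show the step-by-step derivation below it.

1,3,4,6,2

step 1: discover 1; path=1; order=1
step 2: discover 3; path=1>3; order=1,3
step 3: discover 4; path=1>4; order=1,3,4
step 4: discover 6; path=1>4>6; order=1,3,4,6
step 5: discover 2; path=1>4>6>2; order=1,3,4,6,2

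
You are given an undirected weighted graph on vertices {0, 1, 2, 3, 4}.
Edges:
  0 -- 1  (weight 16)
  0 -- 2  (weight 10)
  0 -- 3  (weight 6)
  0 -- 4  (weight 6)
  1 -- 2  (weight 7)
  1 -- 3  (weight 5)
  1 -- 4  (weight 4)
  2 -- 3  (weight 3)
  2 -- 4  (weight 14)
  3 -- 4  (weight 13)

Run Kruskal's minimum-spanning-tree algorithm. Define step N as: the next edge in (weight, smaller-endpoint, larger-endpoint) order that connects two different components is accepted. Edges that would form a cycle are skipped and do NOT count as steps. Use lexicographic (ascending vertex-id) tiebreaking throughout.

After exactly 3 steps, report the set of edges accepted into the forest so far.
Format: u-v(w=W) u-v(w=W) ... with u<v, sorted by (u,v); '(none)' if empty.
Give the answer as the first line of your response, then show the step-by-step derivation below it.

1-3(w=5) 1-4(w=4) 2-3(w=3)

step 1: add edge 2-3 (w=3); MST = {2-3(w=3)}
step 2: add edge 1-4 (w=4); MST = {1-4(w=4) 2-3(w=3)}
step 3: add edge 1-3 (w=5); MST = {1-3(w=5) 1-4(w=4) 2-3(w=3)}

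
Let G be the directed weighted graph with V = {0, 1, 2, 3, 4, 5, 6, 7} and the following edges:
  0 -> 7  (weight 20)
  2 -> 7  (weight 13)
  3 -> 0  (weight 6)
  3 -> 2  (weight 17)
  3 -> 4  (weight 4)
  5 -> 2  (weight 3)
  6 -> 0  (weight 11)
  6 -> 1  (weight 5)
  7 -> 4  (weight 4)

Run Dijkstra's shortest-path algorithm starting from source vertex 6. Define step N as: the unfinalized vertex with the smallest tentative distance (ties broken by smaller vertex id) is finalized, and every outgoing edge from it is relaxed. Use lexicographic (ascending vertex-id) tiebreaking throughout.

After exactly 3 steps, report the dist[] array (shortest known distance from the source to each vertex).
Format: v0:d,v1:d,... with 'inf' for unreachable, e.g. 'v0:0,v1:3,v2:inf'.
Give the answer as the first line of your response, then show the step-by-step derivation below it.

v0:11,v1:5,v2:inf,v3:inf,v4:inf,v5:inf,v6:0,v7:31

step 1: dist = v0:11,v1:5,v2:inf,v3:inf,v4:inf,v5:inf,v6:0,v7:inf
step 2: dist = v0:11,v1:5,v2:inf,v3:inf,v4:inf,v5:inf,v6:0,v7:inf
step 3: dist = v0:11,v1:5,v2:inf,v3:inf,v4:inf,v5:inf,v6:0,v7:31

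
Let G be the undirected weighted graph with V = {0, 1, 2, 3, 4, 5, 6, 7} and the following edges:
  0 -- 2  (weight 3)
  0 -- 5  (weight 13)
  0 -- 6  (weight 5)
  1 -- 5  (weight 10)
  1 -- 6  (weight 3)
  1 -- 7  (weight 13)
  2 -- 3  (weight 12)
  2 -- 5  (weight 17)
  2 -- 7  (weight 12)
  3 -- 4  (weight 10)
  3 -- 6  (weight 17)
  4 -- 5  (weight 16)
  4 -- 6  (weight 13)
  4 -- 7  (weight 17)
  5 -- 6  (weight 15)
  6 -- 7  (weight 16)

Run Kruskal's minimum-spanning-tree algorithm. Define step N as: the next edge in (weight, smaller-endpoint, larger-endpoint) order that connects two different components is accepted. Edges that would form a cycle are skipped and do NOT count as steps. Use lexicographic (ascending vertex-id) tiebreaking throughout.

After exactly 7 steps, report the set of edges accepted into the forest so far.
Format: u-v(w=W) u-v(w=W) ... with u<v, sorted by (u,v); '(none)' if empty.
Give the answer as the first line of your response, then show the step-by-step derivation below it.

0-2(w=3) 0-6(w=5) 1-5(w=10) 1-6(w=3) 2-3(w=12) 2-7(w=12) 3-4(w=10)

step 1: add edge 0-2 (w=3); MST = {0-2(w=3)}
step 2: add edge 1-6 (w=3); MST = {0-2(w=3) 1-6(w=3)}
step 3: add edge 0-6 (w=5); MST = {0-2(w=3) 0-6(w=5) 1-6(w=3)}
step 4: add edge 1-5 (w=10); MST = {0-2(w=3) 0-6(w=5) 1-5(w=10) 1-6(w=3)}
step 5: add edge 3-4 (w=10); MST = {0-2(w=3) 0-6(w=5) 1-5(w=10) 1-6(w=3) 3-4(w=10)}
step 6: add edge 2-3 (w=12); MST = {0-2(w=3) 0-6(w=5) 1-5(w=10) 1-6(w=3) 2-3(w=12) 3-4(w=10)}
step 7: add edge 2-7 (w=12); MST = {0-2(w=3) 0-6(w=5) 1-5(w=10) 1-6(w=3) 2-3(w=12) 2-7(w=12) 3-4(w=10)}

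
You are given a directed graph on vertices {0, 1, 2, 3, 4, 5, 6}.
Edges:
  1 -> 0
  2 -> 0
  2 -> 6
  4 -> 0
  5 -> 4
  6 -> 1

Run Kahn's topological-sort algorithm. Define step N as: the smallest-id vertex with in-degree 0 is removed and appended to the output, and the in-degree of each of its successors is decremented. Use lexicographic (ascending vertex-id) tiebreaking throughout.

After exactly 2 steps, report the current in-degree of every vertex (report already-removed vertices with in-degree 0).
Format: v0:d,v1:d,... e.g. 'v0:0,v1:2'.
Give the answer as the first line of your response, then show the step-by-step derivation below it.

v0:2,v1:1,v2:0,v3:0,v4:1,v5:0,v6:0

step 1: output 2; order=[2]; indeg=(2,1,0,0,1,0,0)
step 2: output 3; order=[2,3]; indeg=(2,1,0,0,1,0,0)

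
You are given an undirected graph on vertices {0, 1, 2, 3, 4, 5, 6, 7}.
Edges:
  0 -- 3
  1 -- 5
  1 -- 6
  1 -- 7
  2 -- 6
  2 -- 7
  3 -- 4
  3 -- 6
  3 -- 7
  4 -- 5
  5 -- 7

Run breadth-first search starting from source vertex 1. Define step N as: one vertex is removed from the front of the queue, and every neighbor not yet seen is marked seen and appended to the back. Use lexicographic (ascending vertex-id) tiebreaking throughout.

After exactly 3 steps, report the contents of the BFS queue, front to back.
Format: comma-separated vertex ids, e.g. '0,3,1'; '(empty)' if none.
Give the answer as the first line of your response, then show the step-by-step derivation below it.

7,4,2,3

step 1: dequeue 1; queue=[5,6,7]; order=1
step 2: dequeue 5; queue=[6,7,4]; order=1,5
step 3: dequeue 6; queue=[7,4,2,3]; order=1,5,6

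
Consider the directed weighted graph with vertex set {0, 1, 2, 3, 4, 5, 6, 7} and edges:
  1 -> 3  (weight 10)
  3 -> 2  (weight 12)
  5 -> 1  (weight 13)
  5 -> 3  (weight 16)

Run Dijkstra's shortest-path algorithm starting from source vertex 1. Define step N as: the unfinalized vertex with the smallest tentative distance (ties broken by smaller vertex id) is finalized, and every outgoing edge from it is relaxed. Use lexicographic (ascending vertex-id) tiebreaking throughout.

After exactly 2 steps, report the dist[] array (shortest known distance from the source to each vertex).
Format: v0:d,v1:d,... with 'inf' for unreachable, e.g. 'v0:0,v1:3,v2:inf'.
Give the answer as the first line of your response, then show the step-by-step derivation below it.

v0:inf,v1:0,v2:22,v3:10,v4:inf,v5:inf,v6:inf,v7:inf

step 1: dist = v0:inf,v1:0,v2:inf,v3:10,v4:inf,v5:inf,v6:inf,v7:inf
step 2: dist = v0:inf,v1:0,v2:22,v3:10,v4:inf,v5:inf,v6:inf,v7:inf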